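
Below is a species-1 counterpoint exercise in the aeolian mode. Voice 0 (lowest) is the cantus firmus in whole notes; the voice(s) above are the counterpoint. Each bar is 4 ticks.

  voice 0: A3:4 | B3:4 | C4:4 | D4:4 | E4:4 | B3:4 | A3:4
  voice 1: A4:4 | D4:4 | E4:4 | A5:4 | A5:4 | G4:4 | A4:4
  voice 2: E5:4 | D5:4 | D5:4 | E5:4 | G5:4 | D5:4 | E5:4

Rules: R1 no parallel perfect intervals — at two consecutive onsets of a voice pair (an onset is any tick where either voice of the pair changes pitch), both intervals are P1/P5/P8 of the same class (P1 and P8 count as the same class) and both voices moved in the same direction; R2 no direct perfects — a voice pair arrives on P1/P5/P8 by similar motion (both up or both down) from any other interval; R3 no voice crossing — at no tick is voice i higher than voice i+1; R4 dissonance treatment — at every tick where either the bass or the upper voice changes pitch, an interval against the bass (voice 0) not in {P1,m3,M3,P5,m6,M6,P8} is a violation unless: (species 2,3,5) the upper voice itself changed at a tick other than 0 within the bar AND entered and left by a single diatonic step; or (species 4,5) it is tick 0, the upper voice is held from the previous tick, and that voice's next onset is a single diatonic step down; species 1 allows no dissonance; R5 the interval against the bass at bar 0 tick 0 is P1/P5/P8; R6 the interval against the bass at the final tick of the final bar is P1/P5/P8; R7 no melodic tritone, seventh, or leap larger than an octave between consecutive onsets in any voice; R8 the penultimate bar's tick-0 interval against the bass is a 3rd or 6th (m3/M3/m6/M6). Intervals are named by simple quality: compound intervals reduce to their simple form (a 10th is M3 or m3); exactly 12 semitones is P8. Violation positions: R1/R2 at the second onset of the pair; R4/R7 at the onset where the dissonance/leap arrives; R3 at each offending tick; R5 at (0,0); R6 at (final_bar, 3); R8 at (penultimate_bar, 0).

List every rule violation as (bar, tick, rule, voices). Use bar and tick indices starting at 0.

bar 0: v0=A3 v1=A4 v2=E5 downbeat P5
bar 1: v0=B3 v1=D4 v2=D5 downbeat m3
bar 2: v0=C4 v1=E4 v2=D5 downbeat M2
bar 3: v0=D4 v1=A5 v2=E5 downbeat M2
bar 4: v0=E4 v1=A5 v2=G5 downbeat m3
bar 5: v0=B3 v1=G4 v2=D5 downbeat m3
bar 6: v0=A3 v1=A4 v2=E5 downbeat P5
  -> R2 @ bar 1 tick 0 v(1, 2): A4/E5 P5 -> D4/D5 P8 similar
  -> R4 @ bar 2 tick 0 v(0, 2): C4/D5 M2 untreated
  -> R2 @ bar 3 tick 0 v(0, 1): C4/E4 M3 -> D4/A5 P5 similar
  -> R3 @ bar 3 tick 0 v(1, 2): A5 above E5
  -> R4 @ bar 3 tick 0 v(0, 2): D4/E5 M2 untreated
  -> R7 @ bar 3 tick 0 v(1,): E4->A5 leap 17st
  -> R3 @ bar 3 tick 1 v(1, 2): A5 above E5
  -> R3 @ bar 3 tick 2 v(1, 2): A5 above E5
  -> R3 @ bar 3 tick 3 v(1, 2): A5 above E5
  -> R3 @ bar 4 tick 0 v(1, 2): A5 above G5
  -> R4 @ bar 4 tick 0 v(0, 1): E4/A5 P4 untreated
  -> R3 @ bar 4 tick 1 v(1, 2): A5 above G5
  -> R3 @ bar 4 tick 2 v(1, 2): A5 above G5
  -> R3 @ bar 4 tick 3 v(1, 2): A5 above G5
  -> R2 @ bar 5 tick 0 v(1, 2): A5/G5 M2 -> G4/D5 P5 similar
  -> R7 @ bar 5 tick 0 v(1,): A5->G4 leap 14st
  -> R1 @ bar 6 tick 0 v(1, 2): G4/D5 P5 -> A4/E5 P5 similar

(1, 0, R2, (1, 2))
(2, 0, R4, (0, 2))
(3, 0, R2, (0, 1))
(3, 0, R3, (1, 2))
(3, 0, R4, (0, 2))
(3, 0, R7, (1,))
(3, 1, R3, (1, 2))
(3, 2, R3, (1, 2))
(3, 3, R3, (1, 2))
(4, 0, R3, (1, 2))
(4, 0, R4, (0, 1))
(4, 1, R3, (1, 2))
(4, 2, R3, (1, 2))
(4, 3, R3, (1, 2))
(5, 0, R2, (1, 2))
(5, 0, R7, (1,))
(6, 0, R1, (1, 2))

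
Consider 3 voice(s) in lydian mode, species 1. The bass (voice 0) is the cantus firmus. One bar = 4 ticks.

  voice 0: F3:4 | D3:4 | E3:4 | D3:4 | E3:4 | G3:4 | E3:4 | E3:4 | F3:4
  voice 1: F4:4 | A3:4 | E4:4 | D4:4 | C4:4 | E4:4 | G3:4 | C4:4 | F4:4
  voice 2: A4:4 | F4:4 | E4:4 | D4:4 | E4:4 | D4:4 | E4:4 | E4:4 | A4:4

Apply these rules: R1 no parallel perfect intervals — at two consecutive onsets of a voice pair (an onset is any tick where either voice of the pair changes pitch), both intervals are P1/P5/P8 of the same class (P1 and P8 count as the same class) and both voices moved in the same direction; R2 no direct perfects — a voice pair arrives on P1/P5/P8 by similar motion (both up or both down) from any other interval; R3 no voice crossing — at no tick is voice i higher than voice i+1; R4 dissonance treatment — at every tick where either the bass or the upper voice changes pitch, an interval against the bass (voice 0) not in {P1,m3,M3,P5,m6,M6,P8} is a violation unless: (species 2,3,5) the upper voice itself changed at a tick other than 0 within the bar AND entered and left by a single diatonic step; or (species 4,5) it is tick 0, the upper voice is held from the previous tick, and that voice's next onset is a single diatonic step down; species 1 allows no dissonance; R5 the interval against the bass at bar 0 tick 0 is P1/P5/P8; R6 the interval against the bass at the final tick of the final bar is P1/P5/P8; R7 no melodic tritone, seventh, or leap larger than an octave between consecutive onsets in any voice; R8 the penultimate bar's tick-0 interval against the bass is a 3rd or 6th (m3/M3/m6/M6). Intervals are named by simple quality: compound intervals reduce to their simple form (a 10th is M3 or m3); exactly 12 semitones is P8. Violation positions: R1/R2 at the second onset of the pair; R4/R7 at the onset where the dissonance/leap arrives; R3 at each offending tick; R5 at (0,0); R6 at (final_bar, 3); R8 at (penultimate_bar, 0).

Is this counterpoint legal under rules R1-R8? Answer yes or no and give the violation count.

No (14 violations)

bar 0: v0=F3 v1=F4 v2=A4 (M3)
bar 1: v0=D3 v1=A3 v2=F4 (m3)
bar 2: v0=E3 v1=E4 v2=E4 (P8)
bar 3: v0=D3 v1=D4 v2=D4 (P8)
bar 4: v0=E3 v1=C4 v2=E4 (P8)
bar 5: v0=G3 v1=E4 v2=D4 (P5)
bar 6: v0=E3 v1=G3 v2=E4 (P8)
bar 7: v0=E3 v1=C4 v2=E4 (P8)
bar 8: v0=F3 v1=F4 v2=A4 (M3)
  R5 @ bar0.0: opens on M3
  R2 @ bar1.0: F3/F4 P8 -> D3/A3 P5 similar
  R2 @ bar2.0: D3/A3 P5 -> E3/E4 P8 similar
  R1 @ bar3.0: E3/E4 P8 -> D3/D4 P8 similar
  R1 @ bar3.0: E3/E4 P8 -> D3/D4 P8 similar
  R1 @ bar3.0: E4/E4 P1 -> D4/D4 P1 similar
  R1 @ bar4.0: D3/D4 P8 -> E3/E4 P8 similar
  R3 @ bar5.0: E4 above D4
  R3 @ bar5.1: E4 above D4
  R3 @ bar5.2: E4 above D4
  R3 @ bar5.3: E4 above D4
  R8 @ bar7.0: penult P8 not 3rd/6th
  R2 @ bar8.0: E3/C4 m6 -> F3/F4 P8 similar
  R6 @ bar8.3: closes on M3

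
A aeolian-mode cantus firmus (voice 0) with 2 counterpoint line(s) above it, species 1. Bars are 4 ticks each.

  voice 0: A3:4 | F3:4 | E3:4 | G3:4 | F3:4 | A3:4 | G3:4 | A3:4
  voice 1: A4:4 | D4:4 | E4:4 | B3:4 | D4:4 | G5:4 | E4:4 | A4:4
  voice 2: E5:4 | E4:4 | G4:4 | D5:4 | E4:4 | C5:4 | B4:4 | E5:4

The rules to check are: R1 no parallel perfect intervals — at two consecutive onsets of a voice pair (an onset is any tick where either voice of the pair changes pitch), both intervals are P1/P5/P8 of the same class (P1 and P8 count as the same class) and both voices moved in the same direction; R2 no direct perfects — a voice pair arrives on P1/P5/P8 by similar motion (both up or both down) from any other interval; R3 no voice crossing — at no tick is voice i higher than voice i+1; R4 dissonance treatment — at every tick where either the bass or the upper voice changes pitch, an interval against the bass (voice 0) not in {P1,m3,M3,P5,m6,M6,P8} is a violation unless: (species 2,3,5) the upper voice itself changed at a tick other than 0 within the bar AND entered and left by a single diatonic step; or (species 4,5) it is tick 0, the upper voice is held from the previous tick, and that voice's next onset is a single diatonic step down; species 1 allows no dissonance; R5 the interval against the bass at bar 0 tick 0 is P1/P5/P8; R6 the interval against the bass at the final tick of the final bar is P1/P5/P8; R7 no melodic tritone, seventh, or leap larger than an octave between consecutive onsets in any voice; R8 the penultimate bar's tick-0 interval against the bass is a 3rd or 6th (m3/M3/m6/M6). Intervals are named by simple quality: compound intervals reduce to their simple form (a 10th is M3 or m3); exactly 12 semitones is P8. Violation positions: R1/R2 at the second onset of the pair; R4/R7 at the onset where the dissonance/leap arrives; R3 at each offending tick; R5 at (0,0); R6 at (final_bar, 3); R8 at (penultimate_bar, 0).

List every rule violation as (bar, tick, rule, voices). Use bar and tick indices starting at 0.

bar 0: v0=A3 v1=A4 v2=E5 downbeat P5
bar 1: v0=F3 v1=D4 v2=E4 downbeat M7
bar 2: v0=E3 v1=E4 v2=G4 downbeat m3
bar 3: v0=G3 v1=B3 v2=D5 downbeat P5
bar 4: v0=F3 v1=D4 v2=E4 downbeat M7
bar 5: v0=A3 v1=G5 v2=C5 downbeat m3
bar 6: v0=G3 v1=E4 v2=B4 downbeat M3
bar 7: v0=A3 v1=A4 v2=E5 downbeat P5
  -> R4 @ bar 1 tick 0 v(0, 2): F3/E4 M7 untreated
  -> R2 @ bar 3 tick 0 v(0, 2): E3/G4 m3 -> G3/D5 P5 similar
  -> R4 @ bar 4 tick 0 v(0, 2): F3/E4 M7 untreated
  -> R7 @ bar 4 tick 0 v(2,): D5->E4 leap 10st
  -> R2 @ bar 5 tick 0 v(1, 2): D4/E4 M2 -> G5/C5 P5 similar
  -> R3 @ bar 5 tick 0 v(1, 2): G5 above C5
  -> R4 @ bar 5 tick 0 v(0, 1): A3/G5 m7 untreated
  -> R7 @ bar 5 tick 0 v(1,): D4->G5 leap 17st
  -> R3 @ bar 5 tick 1 v(1, 2): G5 above C5
  -> R3 @ bar 5 tick 2 v(1, 2): G5 above C5
  -> R3 @ bar 5 tick 3 v(1, 2): G5 above C5
  -> R1 @ bar 6 tick 0 v(1, 2): G5/C5 P5 -> E4/B4 P5 similar
  -> R7 @ bar 6 tick 0 v(1,): G5->E4 leap 15st
  -> R1 @ bar 7 tick 0 v(1, 2): E4/B4 P5 -> A4/E5 P5 similar
  -> R2 @ bar 7 tick 0 v(0, 1): G3/E4 M6 -> A3/A4 P8 similar
  -> R2 @ bar 7 tick 0 v(0, 2): G3/B4 M3 -> A3/E5 P5 similar

(1, 0, R4, (0, 2))
(3, 0, R2, (0, 2))
(4, 0, R4, (0, 2))
(4, 0, R7, (2,))
(5, 0, R2, (1, 2))
(5, 0, R3, (1, 2))
(5, 0, R4, (0, 1))
(5, 0, R7, (1,))
(5, 1, R3, (1, 2))
(5, 2, R3, (1, 2))
(5, 3, R3, (1, 2))
(6, 0, R1, (1, 2))
(6, 0, R7, (1,))
(7, 0, R1, (1, 2))
(7, 0, R2, (0, 1))
(7, 0, R2, (0, 2))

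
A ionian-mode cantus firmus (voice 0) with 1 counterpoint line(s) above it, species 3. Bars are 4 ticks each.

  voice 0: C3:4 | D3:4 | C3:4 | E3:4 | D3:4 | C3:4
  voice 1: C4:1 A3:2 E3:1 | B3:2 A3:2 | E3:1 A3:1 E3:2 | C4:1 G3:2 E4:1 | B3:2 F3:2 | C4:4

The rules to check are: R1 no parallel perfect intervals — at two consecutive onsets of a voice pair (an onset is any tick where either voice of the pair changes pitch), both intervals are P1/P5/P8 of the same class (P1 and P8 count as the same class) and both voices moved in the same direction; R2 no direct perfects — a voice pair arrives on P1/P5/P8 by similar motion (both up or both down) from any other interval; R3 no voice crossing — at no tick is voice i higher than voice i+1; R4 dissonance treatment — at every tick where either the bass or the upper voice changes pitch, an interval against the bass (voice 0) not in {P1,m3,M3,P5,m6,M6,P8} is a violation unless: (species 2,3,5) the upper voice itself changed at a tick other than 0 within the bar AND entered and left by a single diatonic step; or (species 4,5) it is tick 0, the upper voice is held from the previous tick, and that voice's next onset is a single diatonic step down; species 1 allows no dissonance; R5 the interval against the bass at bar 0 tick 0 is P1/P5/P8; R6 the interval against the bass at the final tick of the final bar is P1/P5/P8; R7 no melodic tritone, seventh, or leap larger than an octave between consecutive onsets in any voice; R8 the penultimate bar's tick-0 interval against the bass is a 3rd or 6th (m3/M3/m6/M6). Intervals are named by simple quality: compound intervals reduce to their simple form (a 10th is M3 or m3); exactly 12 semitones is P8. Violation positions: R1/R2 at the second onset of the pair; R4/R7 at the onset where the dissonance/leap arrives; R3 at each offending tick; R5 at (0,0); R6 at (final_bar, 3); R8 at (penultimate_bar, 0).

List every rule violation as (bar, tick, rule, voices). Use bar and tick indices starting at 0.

(4, 2, R7, (1,))

bar 0: v0=C3 v1=C4 downbeat P8
bar 1: v0=D3 v1=B3 downbeat M6
bar 2: v0=C3 v1=E3 downbeat M3
bar 3: v0=E3 v1=C4 downbeat m6
bar 4: v0=D3 v1=B3 downbeat M6
bar 5: v0=C3 v1=C4 downbeat P8
  -> R7 @ bar 4 tick 2 v(1,): B3->F3 leap 6st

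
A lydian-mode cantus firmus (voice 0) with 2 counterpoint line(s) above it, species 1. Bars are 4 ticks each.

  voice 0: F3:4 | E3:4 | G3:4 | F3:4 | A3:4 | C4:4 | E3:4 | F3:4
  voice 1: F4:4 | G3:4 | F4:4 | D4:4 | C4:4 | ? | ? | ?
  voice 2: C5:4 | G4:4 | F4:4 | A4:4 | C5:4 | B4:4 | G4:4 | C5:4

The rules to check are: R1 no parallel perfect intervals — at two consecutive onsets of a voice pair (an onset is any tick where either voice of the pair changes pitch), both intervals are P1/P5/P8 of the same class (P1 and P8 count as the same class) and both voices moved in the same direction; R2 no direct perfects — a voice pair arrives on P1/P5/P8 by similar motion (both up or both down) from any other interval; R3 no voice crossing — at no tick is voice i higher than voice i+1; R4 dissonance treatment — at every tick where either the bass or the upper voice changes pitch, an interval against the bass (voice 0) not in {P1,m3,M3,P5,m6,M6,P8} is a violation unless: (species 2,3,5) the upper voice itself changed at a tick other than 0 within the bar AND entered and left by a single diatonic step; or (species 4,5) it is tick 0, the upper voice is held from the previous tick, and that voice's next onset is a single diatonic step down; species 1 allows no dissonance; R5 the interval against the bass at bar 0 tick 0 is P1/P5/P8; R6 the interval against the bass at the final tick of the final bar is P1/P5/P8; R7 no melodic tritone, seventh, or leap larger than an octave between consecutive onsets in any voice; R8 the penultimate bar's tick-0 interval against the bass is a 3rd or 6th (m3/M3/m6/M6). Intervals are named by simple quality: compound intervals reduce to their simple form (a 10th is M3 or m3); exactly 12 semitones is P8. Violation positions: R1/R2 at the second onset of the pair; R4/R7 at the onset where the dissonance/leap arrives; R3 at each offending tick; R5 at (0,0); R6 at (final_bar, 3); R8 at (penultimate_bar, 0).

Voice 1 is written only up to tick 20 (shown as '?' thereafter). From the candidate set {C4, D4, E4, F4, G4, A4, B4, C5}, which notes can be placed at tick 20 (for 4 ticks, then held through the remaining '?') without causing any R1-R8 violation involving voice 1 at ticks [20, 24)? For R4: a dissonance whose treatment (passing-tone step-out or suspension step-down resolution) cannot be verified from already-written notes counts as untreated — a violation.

{A4, C4, E4}

C4: legal
D4: violates R4
E4: legal
F4: violates R4
G4: violates R2
A4: legal
B4: violates R4,R7
C5: violates R2,R3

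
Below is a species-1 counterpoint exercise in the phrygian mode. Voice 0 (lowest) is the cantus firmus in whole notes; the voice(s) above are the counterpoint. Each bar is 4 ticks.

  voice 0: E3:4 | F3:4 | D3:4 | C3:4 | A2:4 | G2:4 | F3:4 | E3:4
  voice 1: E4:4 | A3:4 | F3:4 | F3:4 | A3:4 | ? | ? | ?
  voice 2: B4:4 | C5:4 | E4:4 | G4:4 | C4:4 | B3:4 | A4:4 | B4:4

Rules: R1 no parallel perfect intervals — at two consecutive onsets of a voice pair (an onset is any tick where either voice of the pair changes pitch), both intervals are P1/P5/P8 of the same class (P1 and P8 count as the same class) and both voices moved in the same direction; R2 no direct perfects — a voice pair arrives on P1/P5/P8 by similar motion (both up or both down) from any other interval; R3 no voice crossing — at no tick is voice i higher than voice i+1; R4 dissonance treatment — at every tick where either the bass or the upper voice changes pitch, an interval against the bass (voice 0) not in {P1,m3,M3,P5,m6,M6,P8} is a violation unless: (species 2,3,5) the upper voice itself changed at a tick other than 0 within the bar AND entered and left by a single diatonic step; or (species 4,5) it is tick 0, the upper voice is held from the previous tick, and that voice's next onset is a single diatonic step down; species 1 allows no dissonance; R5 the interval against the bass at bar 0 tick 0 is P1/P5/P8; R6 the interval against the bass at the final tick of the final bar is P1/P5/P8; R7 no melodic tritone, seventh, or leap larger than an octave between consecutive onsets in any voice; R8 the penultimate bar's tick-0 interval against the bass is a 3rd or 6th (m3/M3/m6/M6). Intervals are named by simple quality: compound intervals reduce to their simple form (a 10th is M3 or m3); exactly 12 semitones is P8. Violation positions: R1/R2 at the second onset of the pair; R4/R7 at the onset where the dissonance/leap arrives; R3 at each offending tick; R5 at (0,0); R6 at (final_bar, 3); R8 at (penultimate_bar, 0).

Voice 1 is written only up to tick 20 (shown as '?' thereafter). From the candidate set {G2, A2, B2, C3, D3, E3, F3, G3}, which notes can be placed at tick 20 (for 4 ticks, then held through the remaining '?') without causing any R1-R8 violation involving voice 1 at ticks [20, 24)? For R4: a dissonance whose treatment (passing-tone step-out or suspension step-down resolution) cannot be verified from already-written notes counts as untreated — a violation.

G2: violates R1,R7
A2: violates R4
B2: violates R2,R7
C3: violates R4
D3: violates R2
E3: violates R2
F3: violates R4
G3: violates R1

{}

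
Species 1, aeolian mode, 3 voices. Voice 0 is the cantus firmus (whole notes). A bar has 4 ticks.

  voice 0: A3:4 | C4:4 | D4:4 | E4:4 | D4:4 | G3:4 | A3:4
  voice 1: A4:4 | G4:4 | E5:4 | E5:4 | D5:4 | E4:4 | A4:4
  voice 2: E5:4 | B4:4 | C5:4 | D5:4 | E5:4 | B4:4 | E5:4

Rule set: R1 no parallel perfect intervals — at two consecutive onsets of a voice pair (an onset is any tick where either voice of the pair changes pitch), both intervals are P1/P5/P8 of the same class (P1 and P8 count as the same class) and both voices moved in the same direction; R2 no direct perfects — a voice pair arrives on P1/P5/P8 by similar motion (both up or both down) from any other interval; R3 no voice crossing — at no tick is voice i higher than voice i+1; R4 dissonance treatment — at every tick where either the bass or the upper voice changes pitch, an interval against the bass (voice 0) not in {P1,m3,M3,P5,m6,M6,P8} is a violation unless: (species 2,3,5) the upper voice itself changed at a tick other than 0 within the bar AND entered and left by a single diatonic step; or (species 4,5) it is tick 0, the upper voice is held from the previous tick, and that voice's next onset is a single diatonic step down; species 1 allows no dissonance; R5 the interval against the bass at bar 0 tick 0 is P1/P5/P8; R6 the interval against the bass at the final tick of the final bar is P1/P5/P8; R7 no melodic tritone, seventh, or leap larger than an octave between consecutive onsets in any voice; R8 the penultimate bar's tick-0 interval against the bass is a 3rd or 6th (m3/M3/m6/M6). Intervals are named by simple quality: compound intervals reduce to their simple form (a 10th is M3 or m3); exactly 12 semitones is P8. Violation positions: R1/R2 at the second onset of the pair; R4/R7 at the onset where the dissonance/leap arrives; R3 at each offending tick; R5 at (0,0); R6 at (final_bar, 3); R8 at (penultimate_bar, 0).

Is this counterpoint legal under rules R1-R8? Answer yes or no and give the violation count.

No (19 violations)

bar 0: v0=A3 v1=A4 v2=E5 (P5)
bar 1: v0=C4 v1=G4 v2=B4 (M7)
bar 2: v0=D4 v1=E5 v2=C5 (m7)
bar 3: v0=E4 v1=E5 v2=D5 (m7)
bar 4: v0=D4 v1=D5 v2=E5 (M2)
bar 5: v0=G3 v1=E4 v2=B4 (M3)
bar 6: v0=A3 v1=A4 v2=E5 (P5)
  R4 @ bar1.0: C4/B4 M7 untreated
  R3 @ bar2.0: E5 above C5
  R4 @ bar2.0: D4/E5 M2 untreated
  R4 @ bar2.0: D4/C5 m7 untreated
  R3 @ bar2.1: E5 above C5
  R3 @ bar2.2: E5 above C5
  R3 @ bar2.3: E5 above C5
  R3 @ bar3.0: E5 above D5
  R4 @ bar3.0: E4/D5 m7 untreated
  R3 @ bar3.1: E5 above D5
  R3 @ bar3.2: E5 above D5
  R3 @ bar3.3: E5 above D5
  R1 @ bar4.0: E4/E5 P8 -> D4/D5 P8 similar
  R4 @ bar4.0: D4/E5 M2 untreated
  R2 @ bar5.0: D5/E5 M2 -> E4/B4 P5 similar
  R7 @ bar5.0: D5->E4 leap 10st
  R1 @ bar6.0: E4/B4 P5 -> A4/E5 P5 similar
  R2 @ bar6.0: G3/E4 M6 -> A3/A4 P8 similar
  R2 @ bar6.0: G3/B4 M3 -> A3/E5 P5 similar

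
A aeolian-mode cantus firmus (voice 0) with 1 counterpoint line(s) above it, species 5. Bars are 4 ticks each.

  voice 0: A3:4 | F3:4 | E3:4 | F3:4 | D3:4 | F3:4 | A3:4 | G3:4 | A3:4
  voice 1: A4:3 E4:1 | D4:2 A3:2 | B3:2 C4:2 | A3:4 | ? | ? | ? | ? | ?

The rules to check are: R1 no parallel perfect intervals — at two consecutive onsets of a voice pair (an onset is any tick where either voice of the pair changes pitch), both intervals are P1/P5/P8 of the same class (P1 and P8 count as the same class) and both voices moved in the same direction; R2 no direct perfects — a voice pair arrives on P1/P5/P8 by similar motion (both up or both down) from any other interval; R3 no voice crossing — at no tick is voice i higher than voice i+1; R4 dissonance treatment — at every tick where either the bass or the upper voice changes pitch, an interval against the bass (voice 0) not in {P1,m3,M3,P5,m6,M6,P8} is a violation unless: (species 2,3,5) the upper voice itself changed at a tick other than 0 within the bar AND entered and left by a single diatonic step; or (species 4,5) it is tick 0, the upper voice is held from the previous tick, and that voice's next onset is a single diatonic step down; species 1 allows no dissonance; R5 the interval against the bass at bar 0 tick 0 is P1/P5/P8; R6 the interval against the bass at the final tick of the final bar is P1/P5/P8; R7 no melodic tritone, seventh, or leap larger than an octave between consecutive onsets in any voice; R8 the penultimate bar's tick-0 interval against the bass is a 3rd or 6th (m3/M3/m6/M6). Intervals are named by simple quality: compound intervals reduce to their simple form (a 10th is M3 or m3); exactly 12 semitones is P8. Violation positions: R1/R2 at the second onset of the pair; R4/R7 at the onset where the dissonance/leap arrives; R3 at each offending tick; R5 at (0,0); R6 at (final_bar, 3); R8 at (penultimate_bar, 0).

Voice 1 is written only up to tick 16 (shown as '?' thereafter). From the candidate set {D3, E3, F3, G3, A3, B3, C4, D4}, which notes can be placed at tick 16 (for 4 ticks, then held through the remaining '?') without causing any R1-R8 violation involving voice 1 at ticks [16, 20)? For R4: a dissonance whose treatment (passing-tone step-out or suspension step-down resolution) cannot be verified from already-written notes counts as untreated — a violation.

D3: violates R2
E3: violates R4
F3: legal
G3: violates R4
A3: legal
B3: legal
C4: violates R4
D4: legal

{A3, B3, D4, F3}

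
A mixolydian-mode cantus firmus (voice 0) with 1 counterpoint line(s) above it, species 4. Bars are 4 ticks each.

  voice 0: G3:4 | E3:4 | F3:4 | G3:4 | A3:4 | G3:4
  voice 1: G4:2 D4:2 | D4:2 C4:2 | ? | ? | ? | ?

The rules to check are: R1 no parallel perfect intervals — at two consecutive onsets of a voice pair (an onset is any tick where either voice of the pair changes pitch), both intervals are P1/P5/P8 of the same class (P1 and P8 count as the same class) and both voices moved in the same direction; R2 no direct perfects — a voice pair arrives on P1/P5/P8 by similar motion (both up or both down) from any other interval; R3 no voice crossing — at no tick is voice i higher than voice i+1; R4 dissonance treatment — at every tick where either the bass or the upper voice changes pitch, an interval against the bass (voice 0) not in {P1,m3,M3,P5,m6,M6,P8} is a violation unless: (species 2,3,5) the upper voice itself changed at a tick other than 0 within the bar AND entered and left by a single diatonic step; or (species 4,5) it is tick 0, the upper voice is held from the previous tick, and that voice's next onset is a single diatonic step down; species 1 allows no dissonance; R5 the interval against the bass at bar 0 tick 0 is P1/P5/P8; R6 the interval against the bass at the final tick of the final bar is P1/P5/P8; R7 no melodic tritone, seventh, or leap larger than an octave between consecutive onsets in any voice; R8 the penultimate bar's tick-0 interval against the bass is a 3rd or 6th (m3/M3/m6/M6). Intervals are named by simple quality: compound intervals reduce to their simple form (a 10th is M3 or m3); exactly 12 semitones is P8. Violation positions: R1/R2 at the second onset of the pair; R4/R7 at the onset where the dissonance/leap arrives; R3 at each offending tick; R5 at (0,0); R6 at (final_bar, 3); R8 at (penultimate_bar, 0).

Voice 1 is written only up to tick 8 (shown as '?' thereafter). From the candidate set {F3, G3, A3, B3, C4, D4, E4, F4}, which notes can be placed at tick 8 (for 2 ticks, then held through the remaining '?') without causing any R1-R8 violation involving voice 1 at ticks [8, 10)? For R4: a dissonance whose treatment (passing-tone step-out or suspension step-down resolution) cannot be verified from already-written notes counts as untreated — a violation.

{A3, C4, D4, F3}

F3: legal
G3: violates R4
A3: legal
B3: violates R4
C4: legal
D4: legal
E4: violates R4
F4: violates R2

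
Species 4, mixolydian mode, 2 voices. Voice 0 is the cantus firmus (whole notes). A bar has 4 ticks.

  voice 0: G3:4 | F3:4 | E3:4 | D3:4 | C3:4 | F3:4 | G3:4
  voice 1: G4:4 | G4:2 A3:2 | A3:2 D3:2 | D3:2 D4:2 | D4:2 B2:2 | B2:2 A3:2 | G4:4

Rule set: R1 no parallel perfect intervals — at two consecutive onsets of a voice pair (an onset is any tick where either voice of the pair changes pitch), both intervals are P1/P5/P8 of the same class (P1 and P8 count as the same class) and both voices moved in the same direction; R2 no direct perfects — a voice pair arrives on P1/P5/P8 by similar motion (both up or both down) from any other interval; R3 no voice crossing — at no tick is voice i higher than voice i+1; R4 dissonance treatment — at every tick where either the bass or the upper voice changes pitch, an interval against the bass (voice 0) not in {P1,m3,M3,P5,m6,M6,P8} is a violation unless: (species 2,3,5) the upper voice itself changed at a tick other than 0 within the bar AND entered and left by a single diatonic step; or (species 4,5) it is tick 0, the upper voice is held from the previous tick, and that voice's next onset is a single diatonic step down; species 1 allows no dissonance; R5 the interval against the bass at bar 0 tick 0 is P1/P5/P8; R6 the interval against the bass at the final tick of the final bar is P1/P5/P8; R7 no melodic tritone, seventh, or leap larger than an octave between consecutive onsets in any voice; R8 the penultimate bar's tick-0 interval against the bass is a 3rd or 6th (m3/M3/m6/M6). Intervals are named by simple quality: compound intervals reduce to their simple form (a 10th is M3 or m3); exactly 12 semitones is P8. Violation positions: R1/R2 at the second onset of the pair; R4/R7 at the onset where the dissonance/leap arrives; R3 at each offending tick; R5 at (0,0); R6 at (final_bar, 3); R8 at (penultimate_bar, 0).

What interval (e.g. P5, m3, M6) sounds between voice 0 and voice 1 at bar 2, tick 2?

voice 0=E3 voice 1=D3 -> M2

M2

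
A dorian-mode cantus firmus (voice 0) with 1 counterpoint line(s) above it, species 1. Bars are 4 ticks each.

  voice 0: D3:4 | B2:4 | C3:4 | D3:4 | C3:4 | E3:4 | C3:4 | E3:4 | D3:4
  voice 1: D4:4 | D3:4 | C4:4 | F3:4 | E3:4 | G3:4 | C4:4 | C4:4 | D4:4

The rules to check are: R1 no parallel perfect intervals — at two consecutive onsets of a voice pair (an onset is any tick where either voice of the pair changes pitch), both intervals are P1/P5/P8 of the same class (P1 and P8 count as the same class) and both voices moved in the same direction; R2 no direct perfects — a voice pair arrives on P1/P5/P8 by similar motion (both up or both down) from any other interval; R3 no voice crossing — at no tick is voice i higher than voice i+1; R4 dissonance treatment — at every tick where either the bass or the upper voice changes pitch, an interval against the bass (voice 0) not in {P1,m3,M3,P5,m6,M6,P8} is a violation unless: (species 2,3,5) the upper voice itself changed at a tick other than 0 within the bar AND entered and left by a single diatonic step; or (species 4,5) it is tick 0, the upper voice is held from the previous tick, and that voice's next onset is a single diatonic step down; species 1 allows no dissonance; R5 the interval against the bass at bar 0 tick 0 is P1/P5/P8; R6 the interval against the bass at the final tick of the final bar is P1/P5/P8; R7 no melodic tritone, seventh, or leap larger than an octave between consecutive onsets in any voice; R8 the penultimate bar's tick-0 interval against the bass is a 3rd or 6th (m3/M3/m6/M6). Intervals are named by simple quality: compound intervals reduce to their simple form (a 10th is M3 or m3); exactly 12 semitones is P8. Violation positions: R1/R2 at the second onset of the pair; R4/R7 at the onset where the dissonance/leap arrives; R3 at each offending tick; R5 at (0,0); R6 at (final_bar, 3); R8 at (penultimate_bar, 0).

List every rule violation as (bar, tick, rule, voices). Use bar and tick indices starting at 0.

bar 0: v0=D3 v1=D4 downbeat P8
bar 1: v0=B2 v1=D3 downbeat m3
bar 2: v0=C3 v1=C4 downbeat P8
bar 3: v0=D3 v1=F3 downbeat m3
bar 4: v0=C3 v1=E3 downbeat M3
bar 5: v0=E3 v1=G3 downbeat m3
bar 6: v0=C3 v1=C4 downbeat P8
bar 7: v0=E3 v1=C4 downbeat m6
bar 8: v0=D3 v1=D4 downbeat P8
  -> R2 @ bar 2 tick 0 v(0, 1): B2/D3 m3 -> C3/C4 P8 similar
  -> R7 @ bar 2 tick 0 v(1,): D3->C4 leap 10st

(2, 0, R2, (0, 1))
(2, 0, R7, (1,))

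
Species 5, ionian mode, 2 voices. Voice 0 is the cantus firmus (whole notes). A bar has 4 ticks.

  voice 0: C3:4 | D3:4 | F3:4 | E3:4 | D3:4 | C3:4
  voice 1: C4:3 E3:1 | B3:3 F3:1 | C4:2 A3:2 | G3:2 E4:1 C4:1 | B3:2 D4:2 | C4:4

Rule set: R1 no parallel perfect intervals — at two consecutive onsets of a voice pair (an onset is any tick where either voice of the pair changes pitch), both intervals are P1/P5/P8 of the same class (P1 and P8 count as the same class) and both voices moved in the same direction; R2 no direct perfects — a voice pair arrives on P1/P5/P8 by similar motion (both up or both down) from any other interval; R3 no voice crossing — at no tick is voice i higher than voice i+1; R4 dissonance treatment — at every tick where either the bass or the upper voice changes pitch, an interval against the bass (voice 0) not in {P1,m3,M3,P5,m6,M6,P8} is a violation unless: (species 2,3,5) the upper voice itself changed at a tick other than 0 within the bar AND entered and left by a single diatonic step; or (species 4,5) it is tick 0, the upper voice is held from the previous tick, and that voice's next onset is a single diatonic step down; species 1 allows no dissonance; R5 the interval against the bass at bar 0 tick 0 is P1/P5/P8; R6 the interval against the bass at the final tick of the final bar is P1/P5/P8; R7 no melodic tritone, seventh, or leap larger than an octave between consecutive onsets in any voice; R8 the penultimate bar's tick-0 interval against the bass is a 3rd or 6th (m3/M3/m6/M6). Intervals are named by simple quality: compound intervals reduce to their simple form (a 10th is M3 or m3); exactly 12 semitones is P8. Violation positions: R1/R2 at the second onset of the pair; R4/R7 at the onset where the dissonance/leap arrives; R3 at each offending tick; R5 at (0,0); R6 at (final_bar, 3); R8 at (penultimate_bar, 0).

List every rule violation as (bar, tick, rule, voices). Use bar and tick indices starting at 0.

(1, 3, R7, (1,))
(2, 0, R2, (0, 1))
(5, 0, R1, (0, 1))

bar 0: v0=C3 v1=C4 downbeat P8
bar 1: v0=D3 v1=B3 downbeat M6
bar 2: v0=F3 v1=C4 downbeat P5
bar 3: v0=E3 v1=G3 downbeat m3
bar 4: v0=D3 v1=B3 downbeat M6
bar 5: v0=C3 v1=C4 downbeat P8
  -> R7 @ bar 1 tick 3 v(1,): B3->F3 leap 6st
  -> R2 @ bar 2 tick 0 v(0, 1): D3/F3 m3 -> F3/C4 P5 similar
  -> R1 @ bar 5 tick 0 v(0, 1): D3/D4 P8 -> C3/C4 P8 similar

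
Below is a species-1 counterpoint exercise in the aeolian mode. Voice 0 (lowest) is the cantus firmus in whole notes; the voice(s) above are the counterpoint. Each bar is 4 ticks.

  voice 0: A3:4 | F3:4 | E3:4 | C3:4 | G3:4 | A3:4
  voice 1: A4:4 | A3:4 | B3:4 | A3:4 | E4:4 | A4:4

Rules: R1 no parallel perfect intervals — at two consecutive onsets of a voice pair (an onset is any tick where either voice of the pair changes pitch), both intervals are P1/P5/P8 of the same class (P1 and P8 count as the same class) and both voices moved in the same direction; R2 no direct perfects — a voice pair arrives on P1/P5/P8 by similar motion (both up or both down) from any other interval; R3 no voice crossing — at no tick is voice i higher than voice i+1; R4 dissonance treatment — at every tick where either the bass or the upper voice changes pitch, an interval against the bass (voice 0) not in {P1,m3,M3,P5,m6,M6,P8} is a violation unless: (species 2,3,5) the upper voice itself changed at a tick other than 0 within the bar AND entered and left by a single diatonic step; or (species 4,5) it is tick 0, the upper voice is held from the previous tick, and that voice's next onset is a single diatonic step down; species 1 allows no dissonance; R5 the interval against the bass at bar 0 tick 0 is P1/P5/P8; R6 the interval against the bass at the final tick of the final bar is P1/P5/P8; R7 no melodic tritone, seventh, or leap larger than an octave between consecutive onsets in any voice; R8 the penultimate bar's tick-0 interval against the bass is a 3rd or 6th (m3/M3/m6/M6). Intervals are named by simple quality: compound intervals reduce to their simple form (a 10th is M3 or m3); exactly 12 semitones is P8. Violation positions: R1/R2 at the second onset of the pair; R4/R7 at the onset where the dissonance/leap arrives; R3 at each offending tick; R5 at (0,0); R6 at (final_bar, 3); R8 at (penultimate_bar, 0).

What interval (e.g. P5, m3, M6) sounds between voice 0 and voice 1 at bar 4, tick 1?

voice 0=G3 voice 1=E4 -> M6

M6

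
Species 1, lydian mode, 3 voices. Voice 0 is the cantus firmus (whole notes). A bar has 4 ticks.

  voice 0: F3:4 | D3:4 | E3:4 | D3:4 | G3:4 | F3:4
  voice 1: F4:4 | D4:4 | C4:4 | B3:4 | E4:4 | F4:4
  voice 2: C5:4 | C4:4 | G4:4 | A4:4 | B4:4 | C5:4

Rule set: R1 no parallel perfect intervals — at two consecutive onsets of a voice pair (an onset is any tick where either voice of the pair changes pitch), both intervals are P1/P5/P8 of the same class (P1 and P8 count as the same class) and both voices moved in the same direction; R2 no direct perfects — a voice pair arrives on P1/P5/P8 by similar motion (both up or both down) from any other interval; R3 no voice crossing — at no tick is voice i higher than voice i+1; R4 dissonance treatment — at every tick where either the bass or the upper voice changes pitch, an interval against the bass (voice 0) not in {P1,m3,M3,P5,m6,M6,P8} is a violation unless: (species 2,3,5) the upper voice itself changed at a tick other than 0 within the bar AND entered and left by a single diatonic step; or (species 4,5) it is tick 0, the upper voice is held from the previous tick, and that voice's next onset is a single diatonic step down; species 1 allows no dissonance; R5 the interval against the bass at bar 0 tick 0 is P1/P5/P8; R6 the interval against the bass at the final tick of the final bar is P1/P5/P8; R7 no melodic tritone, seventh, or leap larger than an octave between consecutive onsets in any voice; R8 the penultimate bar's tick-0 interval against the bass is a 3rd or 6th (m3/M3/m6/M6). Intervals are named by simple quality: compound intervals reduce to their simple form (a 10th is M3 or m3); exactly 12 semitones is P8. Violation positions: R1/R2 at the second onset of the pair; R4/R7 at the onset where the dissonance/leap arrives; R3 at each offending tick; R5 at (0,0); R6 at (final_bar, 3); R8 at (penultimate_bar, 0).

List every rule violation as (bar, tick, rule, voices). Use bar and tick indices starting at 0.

bar 0: v0=F3 v1=F4 v2=C5 downbeat P5
bar 1: v0=D3 v1=D4 v2=C4 downbeat m7
bar 2: v0=E3 v1=C4 v2=G4 downbeat m3
bar 3: v0=D3 v1=B3 v2=A4 downbeat P5
bar 4: v0=G3 v1=E4 v2=B4 downbeat M3
bar 5: v0=F3 v1=F4 v2=C5 downbeat P5
  -> R1 @ bar 1 tick 0 v(0, 1): F3/F4 P8 -> D3/D4 P8 similar
  -> R3 @ bar 1 tick 0 v(1, 2): D4 above C4
  -> R4 @ bar 1 tick 0 v(0, 2): D3/C4 m7 untreated
  -> R3 @ bar 1 tick 1 v(1, 2): D4 above C4
  -> R3 @ bar 1 tick 2 v(1, 2): D4 above C4
  -> R3 @ bar 1 tick 3 v(1, 2): D4 above C4
  -> R2 @ bar 4 tick 0 v(1, 2): B3/A4 m7 -> E4/B4 P5 similar
  -> R1 @ bar 5 tick 0 v(1, 2): E4/B4 P5 -> F4/C5 P5 similar

(1, 0, R1, (0, 1))
(1, 0, R3, (1, 2))
(1, 0, R4, (0, 2))
(1, 1, R3, (1, 2))
(1, 2, R3, (1, 2))
(1, 3, R3, (1, 2))
(4, 0, R2, (1, 2))
(5, 0, R1, (1, 2))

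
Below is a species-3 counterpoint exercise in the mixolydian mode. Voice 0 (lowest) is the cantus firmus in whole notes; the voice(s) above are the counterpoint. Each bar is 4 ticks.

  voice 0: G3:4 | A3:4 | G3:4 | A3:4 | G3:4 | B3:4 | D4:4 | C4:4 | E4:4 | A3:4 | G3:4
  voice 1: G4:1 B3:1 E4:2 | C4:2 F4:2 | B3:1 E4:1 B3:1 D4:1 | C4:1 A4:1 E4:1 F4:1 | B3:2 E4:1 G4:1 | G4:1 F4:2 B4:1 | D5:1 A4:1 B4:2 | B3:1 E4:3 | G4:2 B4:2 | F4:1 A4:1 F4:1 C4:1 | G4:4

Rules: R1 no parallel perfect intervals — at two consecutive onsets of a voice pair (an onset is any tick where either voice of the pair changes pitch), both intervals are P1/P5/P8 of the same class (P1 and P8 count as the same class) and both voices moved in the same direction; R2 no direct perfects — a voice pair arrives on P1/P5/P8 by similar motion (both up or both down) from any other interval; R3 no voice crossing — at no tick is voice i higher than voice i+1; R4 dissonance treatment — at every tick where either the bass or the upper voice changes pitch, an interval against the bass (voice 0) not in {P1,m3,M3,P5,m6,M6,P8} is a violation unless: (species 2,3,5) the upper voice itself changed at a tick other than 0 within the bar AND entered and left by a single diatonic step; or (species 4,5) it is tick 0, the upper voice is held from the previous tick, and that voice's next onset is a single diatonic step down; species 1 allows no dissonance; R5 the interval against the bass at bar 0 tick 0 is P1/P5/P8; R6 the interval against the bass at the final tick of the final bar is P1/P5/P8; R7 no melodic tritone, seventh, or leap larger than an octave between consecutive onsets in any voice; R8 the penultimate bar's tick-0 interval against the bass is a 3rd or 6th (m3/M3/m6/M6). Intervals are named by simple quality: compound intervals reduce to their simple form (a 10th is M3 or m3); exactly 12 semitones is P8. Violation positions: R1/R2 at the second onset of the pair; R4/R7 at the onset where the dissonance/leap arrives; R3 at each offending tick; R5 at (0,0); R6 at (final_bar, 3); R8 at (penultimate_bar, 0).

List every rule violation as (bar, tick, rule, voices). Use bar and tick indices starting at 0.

bar 0: v0=G3 v1=G4 downbeat P8
bar 1: v0=A3 v1=C4 downbeat m3
bar 2: v0=G3 v1=B3 downbeat M3
bar 3: v0=A3 v1=C4 downbeat m3
bar 4: v0=G3 v1=B3 downbeat M3
bar 5: v0=B3 v1=G4 downbeat m6
bar 6: v0=D4 v1=D5 downbeat P8
bar 7: v0=C4 v1=B3 downbeat m2
bar 8: v0=E4 v1=G4 downbeat m3
bar 9: v0=A3 v1=F4 downbeat m6
bar 10: v0=G3 v1=G4 downbeat P8
  -> R7 @ bar 2 tick 0 v(1,): F4->B3 leap 6st
  -> R7 @ bar 4 tick 0 v(1,): F4->B3 leap 6st
  -> R4 @ bar 5 tick 1 v(0, 1): B3/F4 TT untreated
  -> R7 @ bar 5 tick 3 v(1,): F4->B4 leap 6st
  -> R1 @ bar 6 tick 0 v(0, 1): B3/B4 P8 -> D4/D5 P8 similar
  -> R3 @ bar 7 tick 0 v(0, 1): C4 above B3
  -> R4 @ bar 7 tick 0 v(0, 1): C4/B3 m2 untreated
  -> R7 @ bar 9 tick 0 v(1,): B4->F4 leap 6st

(2, 0, R7, (1,))
(4, 0, R7, (1,))
(5, 1, R4, (0, 1))
(5, 3, R7, (1,))
(6, 0, R1, (0, 1))
(7, 0, R3, (0, 1))
(7, 0, R4, (0, 1))
(9, 0, R7, (1,))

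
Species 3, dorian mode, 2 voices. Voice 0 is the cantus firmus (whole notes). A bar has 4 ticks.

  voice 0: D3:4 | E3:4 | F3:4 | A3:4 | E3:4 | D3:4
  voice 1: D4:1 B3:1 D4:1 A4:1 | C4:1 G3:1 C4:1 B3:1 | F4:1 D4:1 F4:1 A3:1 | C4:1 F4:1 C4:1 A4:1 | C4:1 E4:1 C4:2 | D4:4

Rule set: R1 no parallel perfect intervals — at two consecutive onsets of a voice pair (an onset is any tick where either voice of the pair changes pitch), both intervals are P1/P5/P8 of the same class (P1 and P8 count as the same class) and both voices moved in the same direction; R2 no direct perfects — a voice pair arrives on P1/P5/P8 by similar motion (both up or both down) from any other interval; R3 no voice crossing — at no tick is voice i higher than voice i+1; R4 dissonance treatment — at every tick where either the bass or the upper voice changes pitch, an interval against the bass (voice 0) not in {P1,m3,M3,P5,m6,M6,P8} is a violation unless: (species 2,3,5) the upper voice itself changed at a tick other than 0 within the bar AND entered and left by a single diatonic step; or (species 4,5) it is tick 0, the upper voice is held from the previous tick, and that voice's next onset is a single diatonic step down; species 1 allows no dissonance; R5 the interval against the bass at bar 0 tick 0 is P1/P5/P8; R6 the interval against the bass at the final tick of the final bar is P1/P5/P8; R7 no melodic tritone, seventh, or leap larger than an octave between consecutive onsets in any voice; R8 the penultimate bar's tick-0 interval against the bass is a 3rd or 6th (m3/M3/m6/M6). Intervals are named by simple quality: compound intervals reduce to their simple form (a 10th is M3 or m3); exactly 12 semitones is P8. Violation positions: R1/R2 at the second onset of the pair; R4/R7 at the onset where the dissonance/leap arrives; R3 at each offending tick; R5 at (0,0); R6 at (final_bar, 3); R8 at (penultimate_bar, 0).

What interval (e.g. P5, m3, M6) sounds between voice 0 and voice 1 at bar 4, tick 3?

m6

voice 0=E3 voice 1=C4 -> m6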